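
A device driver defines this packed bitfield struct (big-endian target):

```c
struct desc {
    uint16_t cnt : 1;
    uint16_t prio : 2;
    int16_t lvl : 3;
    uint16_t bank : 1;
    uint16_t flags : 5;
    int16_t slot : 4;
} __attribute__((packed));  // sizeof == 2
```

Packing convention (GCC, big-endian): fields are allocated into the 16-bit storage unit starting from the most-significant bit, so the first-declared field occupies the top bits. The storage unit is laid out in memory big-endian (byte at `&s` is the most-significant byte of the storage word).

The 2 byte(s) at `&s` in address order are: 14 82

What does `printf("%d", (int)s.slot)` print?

[0]=0x14 [1]=0x82 (big-endian) → word 0x1482
cnt [15+:1] = (word>>15) & 0x1 = 0
prio [13+:2] = (word>>13) & 0x3 = 0
lvl [10+:3] = (word>>10) & 0x7 = 5
bank [9+:1] = (word>>9) & 0x1 = 0
flags [4+:5] = (word>>4) & 0x1f = 8
slot [0+:4] = (word>>0) & 0xf = 2  ←
slot signed 4b, MSB=0: value = 2

2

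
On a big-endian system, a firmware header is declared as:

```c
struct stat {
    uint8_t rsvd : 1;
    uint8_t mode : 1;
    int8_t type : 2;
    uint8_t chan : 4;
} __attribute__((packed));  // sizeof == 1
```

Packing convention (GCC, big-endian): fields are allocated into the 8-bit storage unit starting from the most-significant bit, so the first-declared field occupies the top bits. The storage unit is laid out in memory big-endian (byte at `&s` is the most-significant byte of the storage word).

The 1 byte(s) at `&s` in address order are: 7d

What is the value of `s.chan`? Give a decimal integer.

[0]=0x7d (big-endian) → word 0x7d
rsvd [7+:1] = (word>>7) & 0x1 = 0
mode [6+:1] = (word>>6) & 0x1 = 1
type [4+:2] = (word>>4) & 0x3 = 3
chan [0+:4] = (word>>0) & 0xf = 13  ←

13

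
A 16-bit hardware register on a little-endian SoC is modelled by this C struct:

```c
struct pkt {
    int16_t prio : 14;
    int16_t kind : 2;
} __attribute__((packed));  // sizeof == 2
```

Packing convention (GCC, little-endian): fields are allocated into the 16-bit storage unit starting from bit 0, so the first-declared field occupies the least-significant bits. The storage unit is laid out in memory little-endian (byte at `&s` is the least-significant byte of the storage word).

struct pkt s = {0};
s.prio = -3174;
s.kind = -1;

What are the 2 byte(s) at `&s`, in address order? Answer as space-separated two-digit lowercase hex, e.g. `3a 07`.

prio (14b) val=-3174 bits=0x339a at bit 0: 0x339a
kind (2b) val=-1 bits=0x3 at bit 14: 0xf39a
word = 0xf39a → little-endian bytes:
  [0]=0x9a  [1]=0xf3

9a f3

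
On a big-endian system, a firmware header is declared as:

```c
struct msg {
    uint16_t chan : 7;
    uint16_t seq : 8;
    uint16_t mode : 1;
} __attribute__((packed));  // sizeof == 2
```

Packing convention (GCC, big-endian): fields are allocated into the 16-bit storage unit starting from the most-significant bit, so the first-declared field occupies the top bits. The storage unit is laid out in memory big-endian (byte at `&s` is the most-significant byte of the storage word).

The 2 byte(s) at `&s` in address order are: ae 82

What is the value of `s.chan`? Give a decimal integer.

[0]=0xae [1]=0x82 (big-endian) → word 0xae82
chan:7 @ bit 9 → (0xae82>>9)&0x7f = 0x57  ←
seq:8 @ bit 1 → (0xae82>>1)&0xff = 0x41
mode:1 @ bit 0 → (0xae82>>0)&0x1 = 0x0

87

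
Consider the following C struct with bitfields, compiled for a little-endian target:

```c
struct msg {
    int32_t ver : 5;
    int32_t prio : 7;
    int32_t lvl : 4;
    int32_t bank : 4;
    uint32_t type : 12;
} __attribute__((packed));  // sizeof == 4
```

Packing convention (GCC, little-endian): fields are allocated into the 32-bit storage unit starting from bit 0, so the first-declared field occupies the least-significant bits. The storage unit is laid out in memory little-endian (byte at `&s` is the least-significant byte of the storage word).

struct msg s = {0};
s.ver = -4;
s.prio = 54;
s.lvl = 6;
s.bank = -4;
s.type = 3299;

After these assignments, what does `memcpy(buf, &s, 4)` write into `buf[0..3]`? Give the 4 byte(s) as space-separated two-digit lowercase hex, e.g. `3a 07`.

[0+:5] ver=-4 & 0x1f = 0x1c; word=0x0000001c
[5+:7] prio=54 & 0x7f = 0x36; word=0x000006dc
[12+:4] lvl=6 & 0xf = 0x6; word=0x000066dc
[16+:4] bank=-4 & 0xf = 0xc; word=0x000c66dc
[20+:12] type=3299 & 0xfff = 0xce3; word=0xce3c66dc
word = 0xce3c66dc → little-endian bytes:
  [0]=0xdc  [1]=0x66  [2]=0x3c  [3]=0xce

dc 66 3c ce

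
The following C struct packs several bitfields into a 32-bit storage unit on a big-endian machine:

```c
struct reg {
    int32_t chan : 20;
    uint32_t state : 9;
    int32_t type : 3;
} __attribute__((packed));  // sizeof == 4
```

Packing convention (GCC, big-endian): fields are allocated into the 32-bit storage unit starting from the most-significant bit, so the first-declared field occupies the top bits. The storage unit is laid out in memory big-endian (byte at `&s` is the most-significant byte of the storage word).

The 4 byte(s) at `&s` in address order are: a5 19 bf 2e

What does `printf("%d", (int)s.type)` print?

[0]=0xa5 [1]=0x19 [2]=0xbf [3]=0x2e (big-endian) → word 0xa519bf2e
chan:20 @ bit 12 → (0xa519bf2e>>12)&0xfffff = 0xa519b
state:9 @ bit 3 → (0xa519bf2e>>3)&0x1ff = 0x1e5
type:3 @ bit 0 → (0xa519bf2e>>0)&0x7 = 0x6  ←
type signed 3b, MSB=1: 6 - 8 = -2

-2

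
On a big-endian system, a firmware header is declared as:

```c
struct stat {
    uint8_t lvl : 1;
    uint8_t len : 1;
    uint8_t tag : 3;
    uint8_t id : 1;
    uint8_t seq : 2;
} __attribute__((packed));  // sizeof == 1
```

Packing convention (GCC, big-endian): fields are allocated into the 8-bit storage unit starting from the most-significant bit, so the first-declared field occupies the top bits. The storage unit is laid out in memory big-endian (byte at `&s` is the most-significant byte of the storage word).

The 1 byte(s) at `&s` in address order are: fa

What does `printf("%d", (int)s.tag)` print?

[0]=0xfa (big-endian) → word 0xfa
lvl:1 @ bit 7 → (0xfa>>7)&0x1 = 0x1
len:1 @ bit 6 → (0xfa>>6)&0x1 = 0x1
tag:3 @ bit 3 → (0xfa>>3)&0x7 = 0x7  ←
id:1 @ bit 2 → (0xfa>>2)&0x1 = 0x0
seq:2 @ bit 0 → (0xfa>>0)&0x3 = 0x2

7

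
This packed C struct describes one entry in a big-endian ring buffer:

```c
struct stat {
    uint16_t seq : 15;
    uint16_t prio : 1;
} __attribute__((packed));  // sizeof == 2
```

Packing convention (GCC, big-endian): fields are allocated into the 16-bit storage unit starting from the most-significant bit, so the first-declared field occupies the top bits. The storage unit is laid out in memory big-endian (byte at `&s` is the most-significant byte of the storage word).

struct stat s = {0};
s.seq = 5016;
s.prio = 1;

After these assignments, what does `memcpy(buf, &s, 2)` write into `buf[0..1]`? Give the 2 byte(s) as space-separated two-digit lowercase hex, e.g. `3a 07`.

[1+:15] seq=5016 & 0x7fff = 0x1398; word=0x2730
[0+:1] prio=1 & 0x1 = 0x1; word=0x2731
word = 0x2731 → big-endian bytes:
  [0]=0x27  [1]=0x31

27 31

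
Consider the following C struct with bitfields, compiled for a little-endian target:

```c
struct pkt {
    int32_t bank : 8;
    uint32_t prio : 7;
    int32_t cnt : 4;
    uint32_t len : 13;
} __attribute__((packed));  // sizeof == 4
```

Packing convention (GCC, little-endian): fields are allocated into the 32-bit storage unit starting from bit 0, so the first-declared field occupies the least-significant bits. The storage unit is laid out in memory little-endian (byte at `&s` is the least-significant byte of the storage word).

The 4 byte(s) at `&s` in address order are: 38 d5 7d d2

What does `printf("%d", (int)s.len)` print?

6735

[0]=0x38 [1]=0xd5 [2]=0x7d [3]=0xd2 (little-endian) → word 0xd27dd538
bank [0+:8] = (word>>0) & 0xff = 56
prio [8+:7] = (word>>8) & 0x7f = 85
cnt [15+:4] = (word>>15) & 0xf = 11
len [19+:13] = (word>>19) & 0x1fff = 6735  ←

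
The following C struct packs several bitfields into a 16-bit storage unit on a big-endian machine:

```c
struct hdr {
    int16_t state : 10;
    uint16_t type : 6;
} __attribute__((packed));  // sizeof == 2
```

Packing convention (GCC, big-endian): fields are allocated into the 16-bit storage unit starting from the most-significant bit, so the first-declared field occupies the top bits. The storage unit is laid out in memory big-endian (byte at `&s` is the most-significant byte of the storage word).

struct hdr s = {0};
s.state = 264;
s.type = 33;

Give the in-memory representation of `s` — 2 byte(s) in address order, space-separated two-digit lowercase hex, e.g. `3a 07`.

42 21

state (10b) val=264 bits=0x108 at bit 6: 0x4200
type (6b) val=33 bits=0x21 at bit 0: 0x4221
word = 0x4221 → big-endian bytes:
  [0]=0x42  [1]=0x21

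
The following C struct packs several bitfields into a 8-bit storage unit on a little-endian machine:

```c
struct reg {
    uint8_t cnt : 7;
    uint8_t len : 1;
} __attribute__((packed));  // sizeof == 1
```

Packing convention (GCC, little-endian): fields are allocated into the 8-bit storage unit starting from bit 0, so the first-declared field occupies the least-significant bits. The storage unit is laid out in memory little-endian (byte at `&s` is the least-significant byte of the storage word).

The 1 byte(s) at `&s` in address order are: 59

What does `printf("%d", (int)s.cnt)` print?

[0]=0x59 (little-endian) → word 0x59
cnt:7 @ bit 0 → (0x59>>0)&0x7f = 0x59  ←
len:1 @ bit 7 → (0x59>>7)&0x1 = 0x0

89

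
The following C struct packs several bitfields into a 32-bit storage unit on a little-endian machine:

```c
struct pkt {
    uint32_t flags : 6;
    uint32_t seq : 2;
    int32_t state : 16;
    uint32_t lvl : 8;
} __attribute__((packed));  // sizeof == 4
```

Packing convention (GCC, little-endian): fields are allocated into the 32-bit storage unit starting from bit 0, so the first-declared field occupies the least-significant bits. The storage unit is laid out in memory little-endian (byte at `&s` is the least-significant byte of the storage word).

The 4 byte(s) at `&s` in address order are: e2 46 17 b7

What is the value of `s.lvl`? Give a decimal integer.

183

[0]=0xe2 [1]=0x46 [2]=0x17 [3]=0xb7 (little-endian) → word 0xb71746e2
flags:6 @ bit 0 → (0xb71746e2>>0)&0x3f = 0x22
seq:2 @ bit 6 → (0xb71746e2>>6)&0x3 = 0x3
state:16 @ bit 8 → (0xb71746e2>>8)&0xffff = 0x1746
lvl:8 @ bit 24 → (0xb71746e2>>24)&0xff = 0xb7  ←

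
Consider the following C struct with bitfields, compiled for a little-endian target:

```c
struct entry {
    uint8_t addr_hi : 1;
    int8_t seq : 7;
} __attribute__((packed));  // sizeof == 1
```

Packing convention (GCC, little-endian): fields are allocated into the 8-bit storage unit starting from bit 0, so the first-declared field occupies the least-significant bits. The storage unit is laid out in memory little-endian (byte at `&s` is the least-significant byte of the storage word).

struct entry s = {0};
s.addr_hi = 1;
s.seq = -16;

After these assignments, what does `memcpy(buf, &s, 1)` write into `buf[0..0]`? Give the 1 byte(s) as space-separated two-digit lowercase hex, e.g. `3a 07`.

e1

addr_hi:1 = 1 → 0x1 << 0 → word 0x01
seq:7 = -16 → 0x70 << 1 → word 0xe1
word = 0xe1 → little-endian bytes:
  [0]=0xe1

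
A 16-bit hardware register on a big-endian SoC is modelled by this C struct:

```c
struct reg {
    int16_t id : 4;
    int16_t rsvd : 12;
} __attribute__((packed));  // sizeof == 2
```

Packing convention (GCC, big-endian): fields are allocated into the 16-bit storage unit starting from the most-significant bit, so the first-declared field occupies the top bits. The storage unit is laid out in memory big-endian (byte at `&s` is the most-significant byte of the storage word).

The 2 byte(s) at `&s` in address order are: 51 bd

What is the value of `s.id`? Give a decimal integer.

5

[0]=0x51 [1]=0xbd (big-endian) → word 0x51bd
id:4 @ bit 12 → (0x51bd>>12)&0xf = 0x5  ←
rsvd:12 @ bit 0 → (0x51bd>>0)&0xfff = 0x1bd
id signed 4b, MSB=0: value = 5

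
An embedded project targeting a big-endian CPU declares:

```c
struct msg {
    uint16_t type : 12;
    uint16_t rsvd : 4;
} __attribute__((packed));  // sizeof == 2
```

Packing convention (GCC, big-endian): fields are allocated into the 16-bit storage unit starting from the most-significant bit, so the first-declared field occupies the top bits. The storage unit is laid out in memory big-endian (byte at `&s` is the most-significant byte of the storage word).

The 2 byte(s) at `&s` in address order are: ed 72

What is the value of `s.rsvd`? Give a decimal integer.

2

[0]=0xed [1]=0x72 (big-endian) → word 0xed72
type:12 @ bit 4 → (0xed72>>4)&0xfff = 0xed7
rsvd:4 @ bit 0 → (0xed72>>0)&0xf = 0x2  ←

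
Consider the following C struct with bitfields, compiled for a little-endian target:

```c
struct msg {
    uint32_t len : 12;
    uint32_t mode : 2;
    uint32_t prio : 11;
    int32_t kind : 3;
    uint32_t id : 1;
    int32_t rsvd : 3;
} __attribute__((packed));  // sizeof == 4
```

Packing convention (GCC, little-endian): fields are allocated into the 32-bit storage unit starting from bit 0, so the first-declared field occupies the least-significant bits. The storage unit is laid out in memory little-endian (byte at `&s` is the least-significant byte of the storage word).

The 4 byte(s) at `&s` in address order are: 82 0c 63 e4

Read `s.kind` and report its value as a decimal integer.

2

[0]=0x82 [1]=0x0c [2]=0x63 [3]=0xe4 (little-endian) → word 0xe4630c82
len [0+:12] = (word>>0) & 0xfff = 3202
mode [12+:2] = (word>>12) & 0x3 = 0
prio [14+:11] = (word>>14) & 0x7ff = 396
kind [25+:3] = (word>>25) & 0x7 = 2  ←
id [28+:1] = (word>>28) & 0x1 = 0
rsvd [29+:3] = (word>>29) & 0x7 = 7
kind signed 3b, MSB=0: value = 2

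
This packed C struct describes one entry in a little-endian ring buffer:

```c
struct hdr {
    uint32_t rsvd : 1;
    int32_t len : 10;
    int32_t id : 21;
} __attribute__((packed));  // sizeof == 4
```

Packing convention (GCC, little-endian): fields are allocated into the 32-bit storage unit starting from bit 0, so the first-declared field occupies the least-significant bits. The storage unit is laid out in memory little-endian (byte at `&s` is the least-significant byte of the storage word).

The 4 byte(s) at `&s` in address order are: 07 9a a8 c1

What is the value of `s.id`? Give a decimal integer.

[0]=0x07 [1]=0x9a [2]=0xa8 [3]=0xc1 (little-endian) → word 0xc1a89a07
rsvd [0+:1] = (word>>0) & 0x1 = 1
len [1+:10] = (word>>1) & 0x3ff = 259
id [11+:21] = (word>>11) & 0x1fffff = 1586451  ←
id signed 21b, MSB=1: 1586451 - 2097152 = -510701

-510701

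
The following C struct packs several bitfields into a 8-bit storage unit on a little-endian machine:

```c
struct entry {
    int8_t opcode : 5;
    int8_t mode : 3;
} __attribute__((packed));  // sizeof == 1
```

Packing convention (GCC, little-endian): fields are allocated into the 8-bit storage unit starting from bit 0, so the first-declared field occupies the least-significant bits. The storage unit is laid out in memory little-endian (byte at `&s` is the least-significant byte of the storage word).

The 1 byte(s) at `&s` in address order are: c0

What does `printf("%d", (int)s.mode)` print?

-2

[0]=0xc0 (little-endian) → word 0xc0
opcode:5 @ bit 0 → (0xc0>>0)&0x1f = 0x0
mode:3 @ bit 5 → (0xc0>>5)&0x7 = 0x6  ←
mode signed 3b, MSB=1: 6 - 8 = -2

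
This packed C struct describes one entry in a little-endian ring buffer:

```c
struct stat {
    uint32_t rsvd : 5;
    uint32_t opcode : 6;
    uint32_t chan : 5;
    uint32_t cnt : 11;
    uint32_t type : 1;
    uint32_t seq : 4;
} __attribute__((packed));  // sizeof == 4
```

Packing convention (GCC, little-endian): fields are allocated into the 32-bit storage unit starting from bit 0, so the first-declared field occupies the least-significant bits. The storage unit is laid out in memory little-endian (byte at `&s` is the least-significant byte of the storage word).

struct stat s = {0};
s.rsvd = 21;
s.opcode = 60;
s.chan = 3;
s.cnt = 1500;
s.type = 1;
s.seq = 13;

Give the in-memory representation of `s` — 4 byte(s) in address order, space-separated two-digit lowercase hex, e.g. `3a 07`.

rsvd (5b) val=21 bits=0x15 at bit 0: 0x00000015
opcode (6b) val=60 bits=0x3c at bit 5: 0x00000795
chan (5b) val=3 bits=0x3 at bit 11: 0x00001f95
cnt (11b) val=1500 bits=0x5dc at bit 16: 0x05dc1f95
type (1b) val=1 bits=0x1 at bit 27: 0x0ddc1f95
seq (4b) val=13 bits=0xd at bit 28: 0xdddc1f95
word = 0xdddc1f95 → little-endian bytes:
  [0]=0x95  [1]=0x1f  [2]=0xdc  [3]=0xdd

95 1f dc dd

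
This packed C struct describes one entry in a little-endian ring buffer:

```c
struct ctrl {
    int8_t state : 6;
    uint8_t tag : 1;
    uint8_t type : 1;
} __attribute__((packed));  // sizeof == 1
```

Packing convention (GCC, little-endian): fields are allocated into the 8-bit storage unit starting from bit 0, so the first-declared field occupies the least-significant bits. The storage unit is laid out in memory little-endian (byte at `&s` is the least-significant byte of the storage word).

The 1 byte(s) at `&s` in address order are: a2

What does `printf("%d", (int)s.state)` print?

[0]=0xa2 (little-endian) → word 0xa2
state:6 @ bit 0 → (0xa2>>0)&0x3f = 0x22  ←
tag:1 @ bit 6 → (0xa2>>6)&0x1 = 0x0
type:1 @ bit 7 → (0xa2>>7)&0x1 = 0x1
state signed 6b, MSB=1: 34 - 64 = -30

-30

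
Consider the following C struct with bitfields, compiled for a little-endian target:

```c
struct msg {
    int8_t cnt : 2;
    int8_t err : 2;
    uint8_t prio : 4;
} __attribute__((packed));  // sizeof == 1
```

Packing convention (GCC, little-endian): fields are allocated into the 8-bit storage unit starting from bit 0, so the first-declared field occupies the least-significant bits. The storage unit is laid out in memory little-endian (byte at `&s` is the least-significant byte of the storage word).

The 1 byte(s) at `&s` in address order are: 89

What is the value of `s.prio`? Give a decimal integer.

[0]=0x89 (little-endian) → word 0x89
cnt [0+:2] = (word>>0) & 0x3 = 1
err [2+:2] = (word>>2) & 0x3 = 2
prio [4+:4] = (word>>4) & 0xf = 8  ←

8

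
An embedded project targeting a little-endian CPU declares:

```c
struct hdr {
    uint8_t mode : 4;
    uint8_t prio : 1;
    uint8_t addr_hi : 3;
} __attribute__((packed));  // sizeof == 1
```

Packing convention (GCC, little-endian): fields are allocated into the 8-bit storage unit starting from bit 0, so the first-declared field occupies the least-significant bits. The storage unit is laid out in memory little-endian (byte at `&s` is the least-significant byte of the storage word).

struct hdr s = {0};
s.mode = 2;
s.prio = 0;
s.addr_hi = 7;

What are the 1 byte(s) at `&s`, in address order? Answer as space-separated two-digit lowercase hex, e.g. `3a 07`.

[0+:4] mode=2 & 0xf = 0x2; word=0x02
[4+:1] prio=0 & 0x1 = 0x0; word=0x02
[5+:3] addr_hi=7 & 0x7 = 0x7; word=0xe2
word = 0xe2 → little-endian bytes:
  [0]=0xe2

e2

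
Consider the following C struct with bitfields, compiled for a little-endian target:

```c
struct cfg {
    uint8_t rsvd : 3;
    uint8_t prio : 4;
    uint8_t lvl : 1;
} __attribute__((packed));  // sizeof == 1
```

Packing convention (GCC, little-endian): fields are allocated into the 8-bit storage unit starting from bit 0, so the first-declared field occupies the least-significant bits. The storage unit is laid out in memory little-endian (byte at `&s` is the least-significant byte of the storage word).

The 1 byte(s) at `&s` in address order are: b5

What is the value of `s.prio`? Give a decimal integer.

[0]=0xb5 (little-endian) → word 0xb5
rsvd:3 @ bit 0 → (0xb5>>0)&0x7 = 0x5
prio:4 @ bit 3 → (0xb5>>3)&0xf = 0x6  ←
lvl:1 @ bit 7 → (0xb5>>7)&0x1 = 0x1

6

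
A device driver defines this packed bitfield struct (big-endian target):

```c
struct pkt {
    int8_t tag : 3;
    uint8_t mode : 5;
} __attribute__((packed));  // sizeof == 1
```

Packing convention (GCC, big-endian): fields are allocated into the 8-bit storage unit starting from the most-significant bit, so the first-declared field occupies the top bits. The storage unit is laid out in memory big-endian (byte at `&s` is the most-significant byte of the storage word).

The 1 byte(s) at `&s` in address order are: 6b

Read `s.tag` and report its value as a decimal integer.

3

[0]=0x6b (big-endian) → word 0x6b
tag:3 @ bit 5 → (0x6b>>5)&0x7 = 0x3  ←
mode:5 @ bit 0 → (0x6b>>0)&0x1f = 0xb
tag signed 3b, MSB=0: value = 3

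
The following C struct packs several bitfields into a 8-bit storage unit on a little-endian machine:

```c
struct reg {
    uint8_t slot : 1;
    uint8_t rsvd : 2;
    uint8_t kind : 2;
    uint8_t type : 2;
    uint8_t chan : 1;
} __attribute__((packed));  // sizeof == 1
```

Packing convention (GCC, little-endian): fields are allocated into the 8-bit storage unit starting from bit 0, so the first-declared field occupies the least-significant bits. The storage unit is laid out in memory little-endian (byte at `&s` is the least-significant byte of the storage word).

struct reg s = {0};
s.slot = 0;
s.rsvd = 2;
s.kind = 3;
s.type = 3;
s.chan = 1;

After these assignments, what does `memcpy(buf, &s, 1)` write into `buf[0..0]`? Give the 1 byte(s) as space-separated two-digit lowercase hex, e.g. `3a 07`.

[0+:1] slot=0 & 0x1 = 0x0; word=0x00
[1+:2] rsvd=2 & 0x3 = 0x2; word=0x04
[3+:2] kind=3 & 0x3 = 0x3; word=0x1c
[5+:2] type=3 & 0x3 = 0x3; word=0x7c
[7+:1] chan=1 & 0x1 = 0x1; word=0xfc
word = 0xfc → little-endian bytes:
  [0]=0xfc

fc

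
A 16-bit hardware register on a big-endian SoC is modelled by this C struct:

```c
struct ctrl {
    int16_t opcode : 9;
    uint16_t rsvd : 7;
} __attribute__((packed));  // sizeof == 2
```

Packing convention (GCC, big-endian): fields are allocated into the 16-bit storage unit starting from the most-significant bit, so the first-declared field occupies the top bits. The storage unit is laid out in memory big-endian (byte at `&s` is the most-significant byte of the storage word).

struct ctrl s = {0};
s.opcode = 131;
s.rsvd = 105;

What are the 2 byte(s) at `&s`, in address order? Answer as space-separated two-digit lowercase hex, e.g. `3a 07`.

41 e9

opcode:9 = 131 → 0x83 << 7 → word 0x4180
rsvd:7 = 105 → 0x69 << 0 → word 0x41e9
word = 0x41e9 → big-endian bytes:
  [0]=0x41  [1]=0xe9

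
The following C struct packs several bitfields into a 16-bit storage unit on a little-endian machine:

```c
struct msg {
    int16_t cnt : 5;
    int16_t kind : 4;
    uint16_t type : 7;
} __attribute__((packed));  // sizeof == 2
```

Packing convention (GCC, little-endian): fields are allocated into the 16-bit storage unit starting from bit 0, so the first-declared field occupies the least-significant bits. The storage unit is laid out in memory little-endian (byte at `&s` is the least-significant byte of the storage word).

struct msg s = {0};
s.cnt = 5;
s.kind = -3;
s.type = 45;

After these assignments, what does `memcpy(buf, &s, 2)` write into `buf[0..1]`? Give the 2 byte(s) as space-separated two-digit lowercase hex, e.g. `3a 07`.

a5 5b

[0+:5] cnt=5 & 0x1f = 0x5; word=0x0005
[5+:4] kind=-3 & 0xf = 0xd; word=0x01a5
[9+:7] type=45 & 0x7f = 0x2d; word=0x5ba5
word = 0x5ba5 → little-endian bytes:
  [0]=0xa5  [1]=0x5b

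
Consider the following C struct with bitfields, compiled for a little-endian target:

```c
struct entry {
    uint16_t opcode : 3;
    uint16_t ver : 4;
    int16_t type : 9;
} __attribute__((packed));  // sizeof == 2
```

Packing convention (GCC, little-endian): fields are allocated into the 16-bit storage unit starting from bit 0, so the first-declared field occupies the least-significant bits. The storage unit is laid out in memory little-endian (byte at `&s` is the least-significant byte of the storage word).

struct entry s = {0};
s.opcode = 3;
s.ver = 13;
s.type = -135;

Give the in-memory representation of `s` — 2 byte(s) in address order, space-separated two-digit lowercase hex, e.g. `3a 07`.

eb bc

opcode:3 = 3 → 0x3 << 0 → word 0x0003
ver:4 = 13 → 0xd << 3 → word 0x006b
type:9 = -135 → 0x179 << 7 → word 0xbceb
word = 0xbceb → little-endian bytes:
  [0]=0xeb  [1]=0xbc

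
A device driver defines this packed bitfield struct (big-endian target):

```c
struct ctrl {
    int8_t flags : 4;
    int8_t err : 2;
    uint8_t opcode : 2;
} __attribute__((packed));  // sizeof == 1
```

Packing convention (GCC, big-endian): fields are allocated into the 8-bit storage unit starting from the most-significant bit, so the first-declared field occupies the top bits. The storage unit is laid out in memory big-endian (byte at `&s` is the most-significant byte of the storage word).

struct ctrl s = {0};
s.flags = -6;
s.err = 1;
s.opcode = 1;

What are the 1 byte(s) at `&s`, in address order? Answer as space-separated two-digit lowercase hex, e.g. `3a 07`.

flags (4b) val=-6 bits=0xa at bit 4: 0xa0
err (2b) val=1 bits=0x1 at bit 2: 0xa4
opcode (2b) val=1 bits=0x1 at bit 0: 0xa5
word = 0xa5 → big-endian bytes:
  [0]=0xa5

a5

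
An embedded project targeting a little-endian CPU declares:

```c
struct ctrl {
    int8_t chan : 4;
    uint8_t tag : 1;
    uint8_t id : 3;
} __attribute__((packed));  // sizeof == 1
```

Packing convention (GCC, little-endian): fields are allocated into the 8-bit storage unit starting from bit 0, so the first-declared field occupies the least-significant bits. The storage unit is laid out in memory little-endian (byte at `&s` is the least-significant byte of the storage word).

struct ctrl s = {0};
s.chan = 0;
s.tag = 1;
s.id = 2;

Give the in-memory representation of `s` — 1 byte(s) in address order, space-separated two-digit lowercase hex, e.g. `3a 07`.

chan:4 = 0 → 0x0 << 0 → word 0x00
tag:1 = 1 → 0x1 << 4 → word 0x10
id:3 = 2 → 0x2 << 5 → word 0x50
word = 0x50 → little-endian bytes:
  [0]=0x50

50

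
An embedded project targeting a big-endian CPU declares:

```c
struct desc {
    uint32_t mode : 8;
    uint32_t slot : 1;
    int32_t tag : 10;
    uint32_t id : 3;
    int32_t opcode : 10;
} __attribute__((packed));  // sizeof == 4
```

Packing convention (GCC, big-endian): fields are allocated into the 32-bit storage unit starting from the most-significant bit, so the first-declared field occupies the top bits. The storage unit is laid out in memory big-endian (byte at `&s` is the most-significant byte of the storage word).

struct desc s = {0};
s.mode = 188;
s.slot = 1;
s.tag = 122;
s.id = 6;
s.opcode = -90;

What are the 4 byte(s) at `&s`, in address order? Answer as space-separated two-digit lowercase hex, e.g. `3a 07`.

bc 8f 5b a6

mode:8 = 188 → 0xbc << 24 → word 0xbc000000
slot:1 = 1 → 0x1 << 23 → word 0xbc800000
tag:10 = 122 → 0x7a << 13 → word 0xbc8f4000
id:3 = 6 → 0x6 << 10 → word 0xbc8f5800
opcode:10 = -90 → 0x3a6 << 0 → word 0xbc8f5ba6
word = 0xbc8f5ba6 → big-endian bytes:
  [0]=0xbc  [1]=0x8f  [2]=0x5b  [3]=0xa6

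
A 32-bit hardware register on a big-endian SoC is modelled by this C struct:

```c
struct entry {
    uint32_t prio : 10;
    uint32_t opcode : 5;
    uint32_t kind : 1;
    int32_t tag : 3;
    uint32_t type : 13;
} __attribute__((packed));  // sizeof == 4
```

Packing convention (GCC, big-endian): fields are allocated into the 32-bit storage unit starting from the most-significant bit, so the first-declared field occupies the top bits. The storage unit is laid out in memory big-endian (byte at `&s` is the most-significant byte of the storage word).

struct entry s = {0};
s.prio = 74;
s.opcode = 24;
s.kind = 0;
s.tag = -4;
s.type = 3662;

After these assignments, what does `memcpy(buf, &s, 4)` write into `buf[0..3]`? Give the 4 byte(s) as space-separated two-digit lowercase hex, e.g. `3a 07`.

12 b0 8e 4e

prio (10b) val=74 bits=0x4a at bit 22: 0x12800000
opcode (5b) val=24 bits=0x18 at bit 17: 0x12b00000
kind (1b) val=0 bits=0x0 at bit 16: 0x12b00000
tag (3b) val=-4 bits=0x4 at bit 13: 0x12b08000
type (13b) val=3662 bits=0xe4e at bit 0: 0x12b08e4e
word = 0x12b08e4e → big-endian bytes:
  [0]=0x12  [1]=0xb0  [2]=0x8e  [3]=0x4e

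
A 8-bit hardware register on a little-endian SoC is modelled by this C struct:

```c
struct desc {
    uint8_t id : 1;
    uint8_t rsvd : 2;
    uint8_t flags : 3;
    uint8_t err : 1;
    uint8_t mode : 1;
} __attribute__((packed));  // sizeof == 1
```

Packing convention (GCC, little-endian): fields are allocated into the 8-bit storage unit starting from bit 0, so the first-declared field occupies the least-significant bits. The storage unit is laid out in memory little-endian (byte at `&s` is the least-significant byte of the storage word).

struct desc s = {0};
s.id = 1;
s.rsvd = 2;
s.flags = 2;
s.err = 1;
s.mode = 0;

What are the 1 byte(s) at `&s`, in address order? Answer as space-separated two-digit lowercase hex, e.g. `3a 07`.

[0+:1] id=1 & 0x1 = 0x1; word=0x01
[1+:2] rsvd=2 & 0x3 = 0x2; word=0x05
[3+:3] flags=2 & 0x7 = 0x2; word=0x15
[6+:1] err=1 & 0x1 = 0x1; word=0x55
[7+:1] mode=0 & 0x1 = 0x0; word=0x55
word = 0x55 → little-endian bytes:
  [0]=0x55

55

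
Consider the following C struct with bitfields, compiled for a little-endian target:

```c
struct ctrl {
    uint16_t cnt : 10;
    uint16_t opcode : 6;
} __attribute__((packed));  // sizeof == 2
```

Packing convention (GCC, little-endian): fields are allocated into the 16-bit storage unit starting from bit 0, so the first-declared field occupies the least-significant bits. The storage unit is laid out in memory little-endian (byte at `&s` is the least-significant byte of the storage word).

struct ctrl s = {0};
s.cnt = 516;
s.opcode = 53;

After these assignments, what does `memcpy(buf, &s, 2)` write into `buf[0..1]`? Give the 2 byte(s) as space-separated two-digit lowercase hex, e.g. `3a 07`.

04 d6

[0+:10] cnt=516 & 0x3ff = 0x204; word=0x0204
[10+:6] opcode=53 & 0x3f = 0x35; word=0xd604
word = 0xd604 → little-endian bytes:
  [0]=0x04  [1]=0xd6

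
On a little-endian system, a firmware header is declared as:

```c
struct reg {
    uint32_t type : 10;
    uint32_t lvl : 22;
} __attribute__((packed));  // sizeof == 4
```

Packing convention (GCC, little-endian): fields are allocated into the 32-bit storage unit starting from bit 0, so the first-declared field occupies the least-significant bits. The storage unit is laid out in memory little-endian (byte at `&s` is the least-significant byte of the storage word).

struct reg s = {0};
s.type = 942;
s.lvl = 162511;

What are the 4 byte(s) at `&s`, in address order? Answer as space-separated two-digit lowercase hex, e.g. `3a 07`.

ae 3f eb 09

type (10b) val=942 bits=0x3ae at bit 0: 0x000003ae
lvl (22b) val=162511 bits=0x27acf at bit 10: 0x09eb3fae
word = 0x09eb3fae → little-endian bytes:
  [0]=0xae  [1]=0x3f  [2]=0xeb  [3]=0x09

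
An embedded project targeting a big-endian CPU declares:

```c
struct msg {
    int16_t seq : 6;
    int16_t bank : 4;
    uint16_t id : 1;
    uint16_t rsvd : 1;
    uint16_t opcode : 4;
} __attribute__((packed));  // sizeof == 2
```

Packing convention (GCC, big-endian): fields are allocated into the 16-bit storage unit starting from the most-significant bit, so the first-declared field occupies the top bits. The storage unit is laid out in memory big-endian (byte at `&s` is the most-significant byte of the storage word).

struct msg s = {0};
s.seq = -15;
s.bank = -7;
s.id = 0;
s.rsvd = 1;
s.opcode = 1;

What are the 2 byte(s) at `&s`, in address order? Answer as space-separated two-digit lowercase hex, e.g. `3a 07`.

c6 51

seq (6b) val=-15 bits=0x31 at bit 10: 0xc400
bank (4b) val=-7 bits=0x9 at bit 6: 0xc640
id (1b) val=0 bits=0x0 at bit 5: 0xc640
rsvd (1b) val=1 bits=0x1 at bit 4: 0xc650
opcode (4b) val=1 bits=0x1 at bit 0: 0xc651
word = 0xc651 → big-endian bytes:
  [0]=0xc6  [1]=0x51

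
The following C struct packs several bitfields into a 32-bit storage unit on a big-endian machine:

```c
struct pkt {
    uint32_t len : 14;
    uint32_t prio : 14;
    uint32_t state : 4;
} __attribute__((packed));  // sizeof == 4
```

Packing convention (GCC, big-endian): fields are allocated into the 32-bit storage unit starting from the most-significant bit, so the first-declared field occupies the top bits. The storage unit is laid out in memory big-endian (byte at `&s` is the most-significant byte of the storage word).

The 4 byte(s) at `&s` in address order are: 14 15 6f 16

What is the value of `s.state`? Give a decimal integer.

[0]=0x14 [1]=0x15 [2]=0x6f [3]=0x16 (big-endian) → word 0x14156f16
len:14 @ bit 18 → (0x14156f16>>18)&0x3fff = 0x505
prio:14 @ bit 4 → (0x14156f16>>4)&0x3fff = 0x16f1
state:4 @ bit 0 → (0x14156f16>>0)&0xf = 0x6  ←

6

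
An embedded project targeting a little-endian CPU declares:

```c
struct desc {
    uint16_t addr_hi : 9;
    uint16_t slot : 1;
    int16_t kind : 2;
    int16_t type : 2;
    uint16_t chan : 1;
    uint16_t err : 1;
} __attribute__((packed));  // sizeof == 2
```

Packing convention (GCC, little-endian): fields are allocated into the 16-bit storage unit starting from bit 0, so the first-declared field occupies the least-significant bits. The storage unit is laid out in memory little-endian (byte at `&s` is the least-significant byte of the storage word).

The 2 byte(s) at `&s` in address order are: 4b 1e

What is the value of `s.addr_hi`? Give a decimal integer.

75

[0]=0x4b [1]=0x1e (little-endian) → word 0x1e4b
addr_hi:9 @ bit 0 → (0x1e4b>>0)&0x1ff = 0x4b  ←
slot:1 @ bit 9 → (0x1e4b>>9)&0x1 = 0x1
kind:2 @ bit 10 → (0x1e4b>>10)&0x3 = 0x3
type:2 @ bit 12 → (0x1e4b>>12)&0x3 = 0x1
chan:1 @ bit 14 → (0x1e4b>>14)&0x1 = 0x0
err:1 @ bit 15 → (0x1e4b>>15)&0x1 = 0x0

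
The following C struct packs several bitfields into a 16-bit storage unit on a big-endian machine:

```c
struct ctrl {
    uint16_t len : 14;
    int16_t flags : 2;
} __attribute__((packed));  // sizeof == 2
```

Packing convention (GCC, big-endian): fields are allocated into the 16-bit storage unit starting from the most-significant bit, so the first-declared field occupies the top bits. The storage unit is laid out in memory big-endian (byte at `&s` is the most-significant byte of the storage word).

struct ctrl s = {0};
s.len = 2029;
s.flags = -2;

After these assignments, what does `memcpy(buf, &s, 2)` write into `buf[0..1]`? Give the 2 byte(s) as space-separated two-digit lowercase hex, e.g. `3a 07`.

len (14b) val=2029 bits=0x7ed at bit 2: 0x1fb4
flags (2b) val=-2 bits=0x2 at bit 0: 0x1fb6
word = 0x1fb6 → big-endian bytes:
  [0]=0x1f  [1]=0xb6

1f b6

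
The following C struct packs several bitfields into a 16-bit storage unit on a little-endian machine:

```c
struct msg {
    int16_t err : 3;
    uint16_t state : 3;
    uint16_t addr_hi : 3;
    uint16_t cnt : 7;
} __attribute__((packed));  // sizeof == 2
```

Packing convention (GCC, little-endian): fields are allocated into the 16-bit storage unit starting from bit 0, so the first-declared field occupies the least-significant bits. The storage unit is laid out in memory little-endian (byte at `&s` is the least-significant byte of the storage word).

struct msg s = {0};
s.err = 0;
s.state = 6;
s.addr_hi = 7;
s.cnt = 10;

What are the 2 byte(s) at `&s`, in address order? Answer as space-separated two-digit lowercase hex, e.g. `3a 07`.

f0 15

err (3b) val=0 bits=0x0 at bit 0: 0x0000
state (3b) val=6 bits=0x6 at bit 3: 0x0030
addr_hi (3b) val=7 bits=0x7 at bit 6: 0x01f0
cnt (7b) val=10 bits=0xa at bit 9: 0x15f0
word = 0x15f0 → little-endian bytes:
  [0]=0xf0  [1]=0x15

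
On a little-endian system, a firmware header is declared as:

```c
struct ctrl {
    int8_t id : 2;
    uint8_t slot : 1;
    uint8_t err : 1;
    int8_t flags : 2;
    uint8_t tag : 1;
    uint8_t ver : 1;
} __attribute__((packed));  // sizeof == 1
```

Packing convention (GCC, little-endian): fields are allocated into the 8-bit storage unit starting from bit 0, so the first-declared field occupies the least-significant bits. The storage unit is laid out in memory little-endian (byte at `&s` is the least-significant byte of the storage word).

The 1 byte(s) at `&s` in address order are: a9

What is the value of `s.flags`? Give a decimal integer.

[0]=0xa9 (little-endian) → word 0xa9
id:2 @ bit 0 → (0xa9>>0)&0x3 = 0x1
slot:1 @ bit 2 → (0xa9>>2)&0x1 = 0x0
err:1 @ bit 3 → (0xa9>>3)&0x1 = 0x1
flags:2 @ bit 4 → (0xa9>>4)&0x3 = 0x2  ←
tag:1 @ bit 6 → (0xa9>>6)&0x1 = 0x0
ver:1 @ bit 7 → (0xa9>>7)&0x1 = 0x1
flags signed 2b, MSB=1: 2 - 4 = -2

-2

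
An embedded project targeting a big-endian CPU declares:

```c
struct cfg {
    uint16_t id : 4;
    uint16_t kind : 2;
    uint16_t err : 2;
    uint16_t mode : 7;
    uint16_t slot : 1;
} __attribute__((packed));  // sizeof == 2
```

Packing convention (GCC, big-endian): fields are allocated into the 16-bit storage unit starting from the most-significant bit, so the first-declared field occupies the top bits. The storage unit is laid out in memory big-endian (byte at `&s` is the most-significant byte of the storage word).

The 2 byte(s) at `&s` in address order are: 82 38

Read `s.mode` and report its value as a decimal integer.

28

[0]=0x82 [1]=0x38 (big-endian) → word 0x8238
id [12+:4] = (word>>12) & 0xf = 8
kind [10+:2] = (word>>10) & 0x3 = 0
err [8+:2] = (word>>8) & 0x3 = 2
mode [1+:7] = (word>>1) & 0x7f = 28  ←
slot [0+:1] = (word>>0) & 0x1 = 0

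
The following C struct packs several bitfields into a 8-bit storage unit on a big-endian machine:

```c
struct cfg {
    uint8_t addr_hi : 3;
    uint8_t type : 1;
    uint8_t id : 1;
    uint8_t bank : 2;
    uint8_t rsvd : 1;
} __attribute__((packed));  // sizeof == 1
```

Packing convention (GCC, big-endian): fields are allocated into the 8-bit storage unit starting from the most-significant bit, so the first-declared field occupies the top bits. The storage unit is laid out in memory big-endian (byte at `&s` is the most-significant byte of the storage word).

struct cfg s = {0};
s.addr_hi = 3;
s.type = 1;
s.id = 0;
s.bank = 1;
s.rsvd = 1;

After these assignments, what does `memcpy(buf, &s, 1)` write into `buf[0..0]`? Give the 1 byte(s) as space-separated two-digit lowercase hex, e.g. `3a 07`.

[5+:3] addr_hi=3 & 0x7 = 0x3; word=0x60
[4+:1] type=1 & 0x1 = 0x1; word=0x70
[3+:1] id=0 & 0x1 = 0x0; word=0x70
[1+:2] bank=1 & 0x3 = 0x1; word=0x72
[0+:1] rsvd=1 & 0x1 = 0x1; word=0x73
word = 0x73 → big-endian bytes:
  [0]=0x73

73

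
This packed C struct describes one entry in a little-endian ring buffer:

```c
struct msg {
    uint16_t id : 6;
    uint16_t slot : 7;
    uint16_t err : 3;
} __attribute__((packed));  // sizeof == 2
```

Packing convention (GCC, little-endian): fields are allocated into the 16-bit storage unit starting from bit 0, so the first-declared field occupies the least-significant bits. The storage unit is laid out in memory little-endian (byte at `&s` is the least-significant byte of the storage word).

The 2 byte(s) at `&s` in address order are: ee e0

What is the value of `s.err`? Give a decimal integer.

7

[0]=0xee [1]=0xe0 (little-endian) → word 0xe0ee
id:6 @ bit 0 → (0xe0ee>>0)&0x3f = 0x2e
slot:7 @ bit 6 → (0xe0ee>>6)&0x7f = 0x3
err:3 @ bit 13 → (0xe0ee>>13)&0x7 = 0x7  ←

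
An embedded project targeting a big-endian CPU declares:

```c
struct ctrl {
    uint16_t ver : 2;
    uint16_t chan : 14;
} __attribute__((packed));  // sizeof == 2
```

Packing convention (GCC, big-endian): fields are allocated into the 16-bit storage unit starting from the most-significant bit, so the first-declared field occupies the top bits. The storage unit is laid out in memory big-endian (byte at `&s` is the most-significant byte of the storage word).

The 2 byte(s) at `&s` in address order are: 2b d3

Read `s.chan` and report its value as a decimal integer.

[0]=0x2b [1]=0xd3 (big-endian) → word 0x2bd3
ver [14+:2] = (word>>14) & 0x3 = 0
chan [0+:14] = (word>>0) & 0x3fff = 11219  ←

11219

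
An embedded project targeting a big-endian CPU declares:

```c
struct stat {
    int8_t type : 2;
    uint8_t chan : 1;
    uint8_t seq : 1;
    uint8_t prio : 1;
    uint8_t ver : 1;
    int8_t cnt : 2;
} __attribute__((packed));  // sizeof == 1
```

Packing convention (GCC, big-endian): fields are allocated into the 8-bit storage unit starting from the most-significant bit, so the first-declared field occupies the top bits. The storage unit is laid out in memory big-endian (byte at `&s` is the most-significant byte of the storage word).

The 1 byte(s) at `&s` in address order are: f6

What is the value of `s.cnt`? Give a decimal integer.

[0]=0xf6 (big-endian) → word 0xf6
type:2 @ bit 6 → (0xf6>>6)&0x3 = 0x3
chan:1 @ bit 5 → (0xf6>>5)&0x1 = 0x1
seq:1 @ bit 4 → (0xf6>>4)&0x1 = 0x1
prio:1 @ bit 3 → (0xf6>>3)&0x1 = 0x0
ver:1 @ bit 2 → (0xf6>>2)&0x1 = 0x1
cnt:2 @ bit 0 → (0xf6>>0)&0x3 = 0x2  ←
cnt signed 2b, MSB=1: 2 - 4 = -2

-2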